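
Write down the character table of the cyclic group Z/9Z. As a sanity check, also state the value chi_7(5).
Character table of Z/9Z (irreps indexed chi_0,...,chi_8 with chi_k(m) = zeta_9^(k*m), zeta_9 = exp(2*pi*i/9)):
  irrep \ class  {0} (size 1)  {1} (size 1)    {2} (size 1)    {3} (size 1)    {4} (size 1)    {5} (size 1)    {6} (size 1)    {7} (size 1)    {8} (size 1)  
  chi_0          1             1               1               1               1               1               1               1               1             
  chi_1          1             exp(2*I*pi/9)   exp(4*I*pi/9)   exp(2*I*pi/3)   exp(8*I*pi/9)   exp(-8*I*pi/9)  exp(-2*I*pi/3)  exp(-4*I*pi/9)  exp(-2*I*pi/9)
  chi_2          1             exp(4*I*pi/9)   exp(8*I*pi/9)   exp(-2*I*pi/3)  exp(-2*I*pi/9)  exp(2*I*pi/9)   exp(2*I*pi/3)   exp(-8*I*pi/9)  exp(-4*I*pi/9)
  chi_3          1             exp(2*I*pi/3)   exp(-2*I*pi/3)  1               exp(2*I*pi/3)   exp(-2*I*pi/3)  1               exp(2*I*pi/3)   exp(-2*I*pi/3)
  chi_4          1             exp(8*I*pi/9)   exp(-2*I*pi/9)  exp(2*I*pi/3)   exp(-4*I*pi/9)  exp(4*I*pi/9)   exp(-2*I*pi/3)  exp(2*I*pi/9)   exp(-8*I*pi/9)
  chi_5          1             exp(-8*I*pi/9)  exp(2*I*pi/9)   exp(-2*I*pi/3)  exp(4*I*pi/9)   exp(-4*I*pi/9)  exp(2*I*pi/3)   exp(-2*I*pi/9)  exp(8*I*pi/9) 
  chi_6          1             exp(-2*I*pi/3)  exp(2*I*pi/3)   1               exp(-2*I*pi/3)  exp(2*I*pi/3)   1               exp(-2*I*pi/3)  exp(2*I*pi/3) 
  chi_7          1             exp(-4*I*pi/9)  exp(-8*I*pi/9)  exp(2*I*pi/3)   exp(2*I*pi/9)   exp(-2*I*pi/9)  exp(-2*I*pi/3)  exp(8*I*pi/9)   exp(4*I*pi/9) 
  chi_8          1             exp(-2*I*pi/9)  exp(-4*I*pi/9)  exp(-2*I*pi/3)  exp(-8*I*pi/9)  exp(8*I*pi/9)   exp(2*I*pi/3)   exp(4*I*pi/9)   exp(2*I*pi/9) 

Spot check: chi_7(5) = zeta_9^(7*5) = zeta_9^35 = exp(-2*I*pi/9).

Details: Z/9Z is abelian, so all 9 irreducible complex representations are 1-dimensional. They are given by chi_k(m) = zeta_9^(k*m) for k = 0,...,8. Row orthogonality: sum_m chi_k(m) conj(chi_l(m)) = 9 * [k = l].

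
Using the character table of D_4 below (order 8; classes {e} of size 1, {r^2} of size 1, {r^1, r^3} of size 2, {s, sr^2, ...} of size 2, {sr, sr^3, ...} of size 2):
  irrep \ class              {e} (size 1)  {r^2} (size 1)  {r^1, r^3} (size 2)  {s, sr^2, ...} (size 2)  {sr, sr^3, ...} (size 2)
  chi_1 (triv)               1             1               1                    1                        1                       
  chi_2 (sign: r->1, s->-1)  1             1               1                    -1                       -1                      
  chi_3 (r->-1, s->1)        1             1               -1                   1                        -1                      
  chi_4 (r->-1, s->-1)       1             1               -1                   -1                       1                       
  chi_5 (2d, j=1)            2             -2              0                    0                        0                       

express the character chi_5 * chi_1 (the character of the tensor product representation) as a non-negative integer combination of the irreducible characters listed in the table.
chi_5 tensor chi_1 = chi_5 (all other irreducibles have multiplicity 0).

Details: The character of a tensor product is the pointwise product (chi_5 * chi_1)(C) = chi_5(C) * chi_1(C):
  {e}: (2)*(1), {r^2}: (-2)*(1), {r^1, r^3}: (0)*(1), {s, sr^2, ...}: (0)*(1), {sr, sr^3, ...}: (0)*(1)
so (chi_5 * chi_1) takes values
  {e} -> 2, {r^2} -> -2, {r^1, r^3} -> 0, {s, sr^2, ...} -> 0, {sr, sr^3, ...} -> 0.
Now take the inner product of this character with each irreducible chi from the table, <chi_5*chi_1, chi> = (1/8) sum_C |C| (chi_5*chi_1)(C) conj(chi(C)):
  <chi_5*chi_1, chi_1> = (1/8)[1*(2)*conj(1) + 1*(-2)*conj(1) + 2*(0)*conj(1) + 2*(0)*conj(1) + 2*(0)*conj(1)]
      = (1/8)[(2) + (-2) + (0) + (0) + (0)] = 0/8 = 0
  <chi_5*chi_1, chi_2> = (1/8)[1*(2)*conj(1) + 1*(-2)*conj(1) + 2*(0)*conj(1) + 2*(0)*conj(-1) + 2*(0)*conj(-1)]
      = (1/8)[(2) + (-2) + (0) + (0) + (0)] = 0/8 = 0
  <chi_5*chi_1, chi_3> = (1/8)[1*(2)*conj(1) + 1*(-2)*conj(1) + 2*(0)*conj(-1) + 2*(0)*conj(1) + 2*(0)*conj(-1)]
      = (1/8)[(2) + (-2) + (0) + (0) + (0)] = 0/8 = 0
  <chi_5*chi_1, chi_4> = (1/8)[1*(2)*conj(1) + 1*(-2)*conj(1) + 2*(0)*conj(-1) + 2*(0)*conj(-1) + 2*(0)*conj(1)]
      = (1/8)[(2) + (-2) + (0) + (0) + (0)] = 0/8 = 0
  <chi_5*chi_1, chi_5> = (1/8)[1*(2)*conj(2) + 1*(-2)*conj(-2) + 2*(0)*conj(0) + 2*(0)*conj(0) + 2*(0)*conj(0)]
      = (1/8)[(4) + (4) + (0) + (0) + (0)] = 8/8 = 1
Hence the multiplicities are chi_5: 1. Dimension check: dim(chi_5)*dim(chi_1) = 2*1 = 2 and sum (mult * dim) = 1*2 = 2.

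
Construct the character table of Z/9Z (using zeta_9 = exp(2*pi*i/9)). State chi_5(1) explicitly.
Character table of Z/9Z (irreps indexed chi_0,...,chi_8 with chi_k(m) = zeta_9^(k*m), zeta_9 = exp(2*pi*i/9)):
  irrep \ class  {0} (size 1)  {1} (size 1)    {2} (size 1)    {3} (size 1)    {4} (size 1)    {5} (size 1)    {6} (size 1)    {7} (size 1)    {8} (size 1)  
  chi_0          1             1               1               1               1               1               1               1               1             
  chi_1          1             exp(2*I*pi/9)   exp(4*I*pi/9)   exp(2*I*pi/3)   exp(8*I*pi/9)   exp(-8*I*pi/9)  exp(-2*I*pi/3)  exp(-4*I*pi/9)  exp(-2*I*pi/9)
  chi_2          1             exp(4*I*pi/9)   exp(8*I*pi/9)   exp(-2*I*pi/3)  exp(-2*I*pi/9)  exp(2*I*pi/9)   exp(2*I*pi/3)   exp(-8*I*pi/9)  exp(-4*I*pi/9)
  chi_3          1             exp(2*I*pi/3)   exp(-2*I*pi/3)  1               exp(2*I*pi/3)   exp(-2*I*pi/3)  1               exp(2*I*pi/3)   exp(-2*I*pi/3)
  chi_4          1             exp(8*I*pi/9)   exp(-2*I*pi/9)  exp(2*I*pi/3)   exp(-4*I*pi/9)  exp(4*I*pi/9)   exp(-2*I*pi/3)  exp(2*I*pi/9)   exp(-8*I*pi/9)
  chi_5          1             exp(-8*I*pi/9)  exp(2*I*pi/9)   exp(-2*I*pi/3)  exp(4*I*pi/9)   exp(-4*I*pi/9)  exp(2*I*pi/3)   exp(-2*I*pi/9)  exp(8*I*pi/9) 
  chi_6          1             exp(-2*I*pi/3)  exp(2*I*pi/3)   1               exp(-2*I*pi/3)  exp(2*I*pi/3)   1               exp(-2*I*pi/3)  exp(2*I*pi/3) 
  chi_7          1             exp(-4*I*pi/9)  exp(-8*I*pi/9)  exp(2*I*pi/3)   exp(2*I*pi/9)   exp(-2*I*pi/9)  exp(-2*I*pi/3)  exp(8*I*pi/9)   exp(4*I*pi/9) 
  chi_8          1             exp(-2*I*pi/9)  exp(-4*I*pi/9)  exp(-2*I*pi/3)  exp(-8*I*pi/9)  exp(8*I*pi/9)   exp(2*I*pi/3)   exp(4*I*pi/9)   exp(2*I*pi/9) 

Spot check: chi_5(1) = zeta_9^(5*1) = zeta_9^5 = exp(-8*I*pi/9).

Argument: Z/9Z is abelian, so all 9 irreducible complex representations are 1-dimensional. They are given by chi_k(m) = zeta_9^(k*m) for k = 0,...,8. Row orthogonality: sum_m chi_k(m) conj(chi_l(m)) = 9 * [k = l].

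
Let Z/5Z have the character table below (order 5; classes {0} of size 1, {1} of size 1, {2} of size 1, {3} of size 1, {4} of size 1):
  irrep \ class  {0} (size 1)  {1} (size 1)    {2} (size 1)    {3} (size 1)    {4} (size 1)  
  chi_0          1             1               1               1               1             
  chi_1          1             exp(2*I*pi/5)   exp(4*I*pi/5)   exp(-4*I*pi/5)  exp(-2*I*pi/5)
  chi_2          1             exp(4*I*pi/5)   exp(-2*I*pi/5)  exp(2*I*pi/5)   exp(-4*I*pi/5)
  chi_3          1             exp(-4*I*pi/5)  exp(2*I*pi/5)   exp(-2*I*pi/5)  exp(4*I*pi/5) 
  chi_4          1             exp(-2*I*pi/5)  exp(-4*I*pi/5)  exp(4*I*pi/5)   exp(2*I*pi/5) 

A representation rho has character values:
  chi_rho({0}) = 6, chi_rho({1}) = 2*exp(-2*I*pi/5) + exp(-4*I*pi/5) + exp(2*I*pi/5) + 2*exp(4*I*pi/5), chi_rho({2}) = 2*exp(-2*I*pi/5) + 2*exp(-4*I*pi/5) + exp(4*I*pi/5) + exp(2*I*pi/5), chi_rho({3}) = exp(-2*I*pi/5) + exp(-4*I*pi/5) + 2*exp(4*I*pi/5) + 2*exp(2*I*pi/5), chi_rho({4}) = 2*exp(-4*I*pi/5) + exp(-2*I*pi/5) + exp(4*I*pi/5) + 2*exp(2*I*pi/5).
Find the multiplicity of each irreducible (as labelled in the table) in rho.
Multiplicities: chi_0: 0, chi_1: 1, chi_2: 2, chi_3: 1, chi_4: 2.

Use <chi_rho, chi> = (1/|G|) sum_C |C| * chi_rho(C) * conj(chi(C)) with |G| = 5 for each irreducible chi in the table:
  <chi_rho, chi_0> = (1/5)[1*(6)*conj(1) + 1*(2*exp(-2*I*pi/5) + exp(-4*I*pi/5) + exp(2*I*pi/5) + 2*exp(4*I*pi/5))*conj(1) + 1*(2*exp(-2*I*pi/5) + 2*exp(-4*I*pi/5) + exp(4*I*pi/5) + exp(2*I*pi/5))*conj(1) + 1*(exp(-2*I*pi/5) + exp(-4*I*pi/5) + 2*exp(4*I*pi/5) + 2*exp(2*I*pi/5))*conj(1) + 1*(2*exp(-4*I*pi/5) + exp(-2*I*pi/5) + exp(4*I*pi/5) + 2*exp(2*I*pi/5))*conj(1)]
      = (1/5)[(6) + (2*exp(-2*I*pi/5) + exp(-4*I*pi/5) + exp(2*I*pi/5) + 2*exp(4*I*pi/5)) + (2*exp(-2*I*pi/5) + 2*exp(-4*I*pi/5) + exp(4*I*pi/5) + exp(2*I*pi/5)) + (exp(-2*I*pi/5) + exp(-4*I*pi/5) + 2*exp(4*I*pi/5) + 2*exp(2*I*pi/5)) + (2*exp(-4*I*pi/5) + exp(-2*I*pi/5) + exp(4*I*pi/5) + 2*exp(2*I*pi/5))] = 0/5 = 0
  <chi_rho, chi_1> = (1/5)[1*(6)*conj(1) + 1*(2*exp(-2*I*pi/5) + exp(-4*I*pi/5) + exp(2*I*pi/5) + 2*exp(4*I*pi/5))*conj(exp(2*I*pi/5)) + 1*(2*exp(-2*I*pi/5) + 2*exp(-4*I*pi/5) + exp(4*I*pi/5) + exp(2*I*pi/5))*conj(exp(4*I*pi/5)) + 1*(exp(-2*I*pi/5) + exp(-4*I*pi/5) + 2*exp(4*I*pi/5) + 2*exp(2*I*pi/5))*conj(exp(-4*I*pi/5)) + 1*(2*exp(-4*I*pi/5) + exp(-2*I*pi/5) + exp(4*I*pi/5) + 2*exp(2*I*pi/5))*conj(exp(-2*I*pi/5))]
      = (1/5)[(6) + (1 + 2*exp(-4*I*pi/5) + exp(4*I*pi/5) + 2*exp(2*I*pi/5)) + (1 + exp(-2*I*pi/5) + 2*exp(4*I*pi/5) + 2*exp(2*I*pi/5)) + (1 + 2*exp(-2*I*pi/5) + 2*exp(-4*I*pi/5) + exp(2*I*pi/5)) + (1 + 2*exp(-2*I*pi/5) + exp(-4*I*pi/5) + 2*exp(4*I*pi/5))] = 5/5 = 1
  <chi_rho, chi_2> = (1/5)[1*(6)*conj(1) + 1*(2*exp(-2*I*pi/5) + exp(-4*I*pi/5) + exp(2*I*pi/5) + 2*exp(4*I*pi/5))*conj(exp(4*I*pi/5)) + 1*(2*exp(-2*I*pi/5) + 2*exp(-4*I*pi/5) + exp(4*I*pi/5) + exp(2*I*pi/5))*conj(exp(-2*I*pi/5)) + 1*(exp(-2*I*pi/5) + exp(-4*I*pi/5) + 2*exp(4*I*pi/5) + 2*exp(2*I*pi/5))*conj(exp(2*I*pi/5)) + 1*(2*exp(-4*I*pi/5) + exp(-2*I*pi/5) + exp(4*I*pi/5) + 2*exp(2*I*pi/5))*conj(exp(-4*I*pi/5))]
      = (1/5)[(6) + (2 + exp(-2*I*pi/5) + exp(2*I*pi/5) + 2*exp(4*I*pi/5)) + (2 + 2*exp(-2*I*pi/5) + exp(-4*I*pi/5) + exp(4*I*pi/5)) + (2 + exp(-4*I*pi/5) + exp(4*I*pi/5) + 2*exp(2*I*pi/5)) + (2 + 2*exp(-4*I*pi/5) + exp(-2*I*pi/5) + exp(2*I*pi/5))] = 10/5 = 2
  <chi_rho, chi_3> = (1/5)[1*(6)*conj(1) + 1*(2*exp(-2*I*pi/5) + exp(-4*I*pi/5) + exp(2*I*pi/5) + 2*exp(4*I*pi/5))*conj(exp(-4*I*pi/5)) + 1*(2*exp(-2*I*pi/5) + 2*exp(-4*I*pi/5) + exp(4*I*pi/5) + exp(2*I*pi/5))*conj(exp(2*I*pi/5)) + 1*(exp(-2*I*pi/5) + exp(-4*I*pi/5) + 2*exp(4*I*pi/5) + 2*exp(2*I*pi/5))*conj(exp(-2*I*pi/5)) + 1*(2*exp(-4*I*pi/5) + exp(-2*I*pi/5) + exp(4*I*pi/5) + 2*exp(2*I*pi/5))*conj(exp(4*I*pi/5))]
      = (1/5)[(6) + (1 + 2*exp(-2*I*pi/5) + exp(-4*I*pi/5) + 2*exp(2*I*pi/5)) + (1 + 2*exp(-4*I*pi/5) + exp(2*I*pi/5) + 2*exp(4*I*pi/5)) + (1 + 2*exp(-4*I*pi/5) + exp(-2*I*pi/5) + 2*exp(4*I*pi/5)) + (1 + 2*exp(-2*I*pi/5) + exp(4*I*pi/5) + 2*exp(2*I*pi/5))] = 5/5 = 1
  <chi_rho, chi_4> = (1/5)[1*(6)*conj(1) + 1*(2*exp(-2*I*pi/5) + exp(-4*I*pi/5) + exp(2*I*pi/5) + 2*exp(4*I*pi/5))*conj(exp(-2*I*pi/5)) + 1*(2*exp(-2*I*pi/5) + 2*exp(-4*I*pi/5) + exp(4*I*pi/5) + exp(2*I*pi/5))*conj(exp(-4*I*pi/5)) + 1*(exp(-2*I*pi/5) + exp(-4*I*pi/5) + 2*exp(4*I*pi/5) + 2*exp(2*I*pi/5))*conj(exp(4*I*pi/5)) + 1*(2*exp(-4*I*pi/5) + exp(-2*I*pi/5) + exp(4*I*pi/5) + 2*exp(2*I*pi/5))*conj(exp(2*I*pi/5))]
      = (1/5)[(6) + (2 + 2*exp(-4*I*pi/5) + exp(-2*I*pi/5) + exp(4*I*pi/5)) + (2 + exp(-2*I*pi/5) + exp(-4*I*pi/5) + 2*exp(2*I*pi/5)) + (2 + 2*exp(-2*I*pi/5) + exp(4*I*pi/5) + exp(2*I*pi/5)) + (2 + exp(-4*I*pi/5) + exp(2*I*pi/5) + 2*exp(4*I*pi/5))] = 10/5 = 2
(Exp terms are combined using exp(i*s)*conj(exp(i*t)) = exp(i*(s-t)), and sums of them are collapsed using the identity that for every m > 1 the m distinct m-th roots of unity sum to 0, e.g. 1 + exp(2*I*pi/3) + exp(-2*I*pi/3) = 0.)
Dimension check: dim(rho) = sum (mult * dim) = 0*1 + 1*1 + 2*1 + 1*1 + 2*1 = 6 = chi_rho(e) = 6.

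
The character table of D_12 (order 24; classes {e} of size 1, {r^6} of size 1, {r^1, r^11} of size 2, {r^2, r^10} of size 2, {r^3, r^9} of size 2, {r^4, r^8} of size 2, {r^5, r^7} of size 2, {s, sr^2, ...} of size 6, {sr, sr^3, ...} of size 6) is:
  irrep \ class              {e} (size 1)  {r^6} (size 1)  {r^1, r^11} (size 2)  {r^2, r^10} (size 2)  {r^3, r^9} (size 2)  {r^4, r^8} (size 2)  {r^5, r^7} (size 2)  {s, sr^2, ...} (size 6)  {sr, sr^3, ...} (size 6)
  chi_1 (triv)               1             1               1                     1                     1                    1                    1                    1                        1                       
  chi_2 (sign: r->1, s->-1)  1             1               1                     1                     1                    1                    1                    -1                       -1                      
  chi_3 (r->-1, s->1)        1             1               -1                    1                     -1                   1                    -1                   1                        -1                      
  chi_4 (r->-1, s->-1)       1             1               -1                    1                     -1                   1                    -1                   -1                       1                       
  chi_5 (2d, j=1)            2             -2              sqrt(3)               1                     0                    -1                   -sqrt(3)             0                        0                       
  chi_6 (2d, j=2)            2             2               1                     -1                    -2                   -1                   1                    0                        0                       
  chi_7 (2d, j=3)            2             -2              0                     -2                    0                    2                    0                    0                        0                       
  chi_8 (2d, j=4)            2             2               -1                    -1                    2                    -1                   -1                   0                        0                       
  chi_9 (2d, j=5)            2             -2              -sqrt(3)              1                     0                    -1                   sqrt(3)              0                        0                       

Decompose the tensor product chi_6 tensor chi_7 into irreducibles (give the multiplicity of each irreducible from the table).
chi_6 tensor chi_7 = chi_5 + chi_9 (all other irreducibles have multiplicity 0).

Justification: The character of a tensor product is the pointwise product (chi_6 * chi_7)(C) = chi_6(C) * chi_7(C):
  {e}: (2)*(2), {r^6}: (2)*(-2), {r^1, r^11}: (1)*(0), {r^2, r^10}: (-1)*(-2), {r^3, r^9}: (-2)*(0), {r^4, r^8}: (-1)*(2), {r^5, r^7}: (1)*(0), {s, sr^2, ...}: (0)*(0), {sr, sr^3, ...}: (0)*(0)
so (chi_6 * chi_7) takes values
  {e} -> 4, {r^6} -> -4, {r^1, r^11} -> 0, {r^2, r^10} -> 2, {r^3, r^9} -> 0, {r^4, r^8} -> -2, {r^5, r^7} -> 0, {s, sr^2, ...} -> 0, {sr, sr^3, ...} -> 0.
Now take the inner product of this character with each irreducible chi from the table, <chi_6*chi_7, chi> = (1/24) sum_C |C| (chi_6*chi_7)(C) conj(chi(C)):
  <chi_6*chi_7, chi_1> = (1/24)[1*(4)*conj(1) + 1*(-4)*conj(1) + 2*(0)*conj(1) + 2*(2)*conj(1) + 2*(0)*conj(1) + 2*(-2)*conj(1) + 2*(0)*conj(1) + 6*(0)*conj(1) + 6*(0)*conj(1)]
      = (1/24)[(4) + (-4) + (0) + (4) + (0) + (-4) + (0) + (0) + (0)] = 0/24 = 0
  <chi_6*chi_7, chi_2> = (1/24)[1*(4)*conj(1) + 1*(-4)*conj(1) + 2*(0)*conj(1) + 2*(2)*conj(1) + 2*(0)*conj(1) + 2*(-2)*conj(1) + 2*(0)*conj(1) + 6*(0)*conj(-1) + 6*(0)*conj(-1)]
      = (1/24)[(4) + (-4) + (0) + (4) + (0) + (-4) + (0) + (0) + (0)] = 0/24 = 0
  <chi_6*chi_7, chi_3> = (1/24)[1*(4)*conj(1) + 1*(-4)*conj(1) + 2*(0)*conj(-1) + 2*(2)*conj(1) + 2*(0)*conj(-1) + 2*(-2)*conj(1) + 2*(0)*conj(-1) + 6*(0)*conj(1) + 6*(0)*conj(-1)]
      = (1/24)[(4) + (-4) + (0) + (4) + (0) + (-4) + (0) + (0) + (0)] = 0/24 = 0
  <chi_6*chi_7, chi_4> = (1/24)[1*(4)*conj(1) + 1*(-4)*conj(1) + 2*(0)*conj(-1) + 2*(2)*conj(1) + 2*(0)*conj(-1) + 2*(-2)*conj(1) + 2*(0)*conj(-1) + 6*(0)*conj(-1) + 6*(0)*conj(1)]
      = (1/24)[(4) + (-4) + (0) + (4) + (0) + (-4) + (0) + (0) + (0)] = 0/24 = 0
  <chi_6*chi_7, chi_5> = (1/24)[1*(4)*conj(2) + 1*(-4)*conj(-2) + 2*(0)*conj(sqrt(3)) + 2*(2)*conj(1) + 2*(0)*conj(0) + 2*(-2)*conj(-1) + 2*(0)*conj(-sqrt(3)) + 6*(0)*conj(0) + 6*(0)*conj(0)]
      = (1/24)[(8) + (8) + (0) + (4) + (0) + (4) + (0) + (0) + (0)] = 24/24 = 1
  <chi_6*chi_7, chi_6> = (1/24)[1*(4)*conj(2) + 1*(-4)*conj(2) + 2*(0)*conj(1) + 2*(2)*conj(-1) + 2*(0)*conj(-2) + 2*(-2)*conj(-1) + 2*(0)*conj(1) + 6*(0)*conj(0) + 6*(0)*conj(0)]
      = (1/24)[(8) + (-8) + (0) + (-4) + (0) + (4) + (0) + (0) + (0)] = 0/24 = 0
  <chi_6*chi_7, chi_7> = (1/24)[1*(4)*conj(2) + 1*(-4)*conj(-2) + 2*(0)*conj(0) + 2*(2)*conj(-2) + 2*(0)*conj(0) + 2*(-2)*conj(2) + 2*(0)*conj(0) + 6*(0)*conj(0) + 6*(0)*conj(0)]
      = (1/24)[(8) + (8) + (0) + (-8) + (0) + (-8) + (0) + (0) + (0)] = 0/24 = 0
  <chi_6*chi_7, chi_8> = (1/24)[1*(4)*conj(2) + 1*(-4)*conj(2) + 2*(0)*conj(-1) + 2*(2)*conj(-1) + 2*(0)*conj(2) + 2*(-2)*conj(-1) + 2*(0)*conj(-1) + 6*(0)*conj(0) + 6*(0)*conj(0)]
      = (1/24)[(8) + (-8) + (0) + (-4) + (0) + (4) + (0) + (0) + (0)] = 0/24 = 0
  <chi_6*chi_7, chi_9> = (1/24)[1*(4)*conj(2) + 1*(-4)*conj(-2) + 2*(0)*conj(-sqrt(3)) + 2*(2)*conj(1) + 2*(0)*conj(0) + 2*(-2)*conj(-1) + 2*(0)*conj(sqrt(3)) + 6*(0)*conj(0) + 6*(0)*conj(0)]
      = (1/24)[(8) + (8) + (0) + (4) + (0) + (4) + (0) + (0) + (0)] = 24/24 = 1
Hence the multiplicities are chi_5: 1, chi_9: 1. Dimension check: dim(chi_6)*dim(chi_7) = 2*2 = 4 and sum (mult * dim) = 1*2 + 1*2 = 4.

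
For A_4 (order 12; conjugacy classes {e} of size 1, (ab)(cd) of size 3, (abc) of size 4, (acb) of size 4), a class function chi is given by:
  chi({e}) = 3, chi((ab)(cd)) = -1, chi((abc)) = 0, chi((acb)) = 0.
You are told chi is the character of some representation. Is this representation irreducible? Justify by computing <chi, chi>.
Irreducible: <chi, chi> = 1.

Solution. <chi, chi> = (1/|G|) sum_C |C| * |chi(C)|^2 = (1/12)[1*|3|^2 + 3*|-1|^2 + 4*|0|^2 + 4*|0|^2]
  = (1/12)[(9) + (3) + (0) + (0)] = 12/12 = 1.
(Exp terms are combined using exp(i*s)*conj(exp(i*t)) = exp(i*(s-t)), and sums of them are collapsed using the identity that for every m > 1 the m distinct m-th roots of unity sum to 0, e.g. 1 + exp(2*I*pi/3) + exp(-2*I*pi/3) = 0.)
A character is irreducible iff <chi, chi> = 1, so this representation is irreducible.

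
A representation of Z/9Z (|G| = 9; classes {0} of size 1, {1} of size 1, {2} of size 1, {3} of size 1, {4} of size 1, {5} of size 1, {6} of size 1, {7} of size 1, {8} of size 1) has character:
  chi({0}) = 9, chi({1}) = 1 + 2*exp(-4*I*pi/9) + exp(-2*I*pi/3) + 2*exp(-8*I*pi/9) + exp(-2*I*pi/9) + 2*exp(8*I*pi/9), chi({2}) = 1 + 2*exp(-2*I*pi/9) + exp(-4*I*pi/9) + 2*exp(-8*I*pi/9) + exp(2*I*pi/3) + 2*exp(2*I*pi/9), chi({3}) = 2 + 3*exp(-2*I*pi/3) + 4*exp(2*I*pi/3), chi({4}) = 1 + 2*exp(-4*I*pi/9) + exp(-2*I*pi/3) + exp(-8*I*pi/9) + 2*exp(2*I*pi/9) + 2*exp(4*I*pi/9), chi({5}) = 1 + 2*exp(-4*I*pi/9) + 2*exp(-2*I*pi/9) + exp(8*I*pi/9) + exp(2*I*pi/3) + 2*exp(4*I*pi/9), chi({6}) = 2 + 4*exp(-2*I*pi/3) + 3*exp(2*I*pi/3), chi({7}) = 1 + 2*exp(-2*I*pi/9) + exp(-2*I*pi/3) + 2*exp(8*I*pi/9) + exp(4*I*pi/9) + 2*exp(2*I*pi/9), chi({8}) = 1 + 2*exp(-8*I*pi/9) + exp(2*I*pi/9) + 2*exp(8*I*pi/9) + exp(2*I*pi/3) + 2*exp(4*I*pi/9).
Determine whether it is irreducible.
Not irreducible (reducible): <chi, chi> = 15 > 1.

Proof sketch: <chi, chi> = (1/|G|) sum_C |C| * |chi(C)|^2 = (1/9)[1*|9|^2 + 1*|1 + 2*exp(-4*I*pi/9) + exp(-2*I*pi/3) + 2*exp(-8*I*pi/9) + exp(-2*I*pi/9) + 2*exp(8*I*pi/9)|^2 + 1*|1 + 2*exp(-2*I*pi/9) + exp(-4*I*pi/9) + 2*exp(-8*I*pi/9) + exp(2*I*pi/3) + 2*exp(2*I*pi/9)|^2 + 1*|2 + 3*exp(-2*I*pi/3) + 4*exp(2*I*pi/3)|^2 + 1*|1 + 2*exp(-4*I*pi/9) + exp(-2*I*pi/3) + exp(-8*I*pi/9) + 2*exp(2*I*pi/9) + 2*exp(4*I*pi/9)|^2 + 1*|1 + 2*exp(-4*I*pi/9) + 2*exp(-2*I*pi/9) + exp(8*I*pi/9) + exp(2*I*pi/3) + 2*exp(4*I*pi/9)|^2 + 1*|2 + 4*exp(-2*I*pi/3) + 3*exp(2*I*pi/3)|^2 + 1*|1 + 2*exp(-2*I*pi/9) + exp(-2*I*pi/3) + 2*exp(8*I*pi/9) + exp(4*I*pi/9) + 2*exp(2*I*pi/9)|^2 + 1*|1 + 2*exp(-8*I*pi/9) + exp(2*I*pi/9) + 2*exp(8*I*pi/9) + exp(2*I*pi/3) + 2*exp(4*I*pi/9)|^2]
  = (1/9)[(81) + (15 + 9*exp(-4*I*pi/9) + 11*exp(-2*I*pi/9) + 7*exp(-2*I*pi/3) + 6*exp(-8*I*pi/9) + 6*exp(8*I*pi/9) + 7*exp(2*I*pi/3) + 11*exp(2*I*pi/9) + 9*exp(4*I*pi/9)) + (15 + 11*exp(-4*I*pi/9) + 7*exp(-2*I*pi/3) + 6*exp(-2*I*pi/9) + 9*exp(-8*I*pi/9) + 9*exp(8*I*pi/9) + 6*exp(2*I*pi/9) + 7*exp(2*I*pi/3) + 11*exp(4*I*pi/9)) + (3) + (15 + 7*exp(-2*I*pi/3) + 6*exp(-4*I*pi/9) + 9*exp(-2*I*pi/9) + 11*exp(-8*I*pi/9) + 11*exp(8*I*pi/9) + 9*exp(2*I*pi/9) + 6*exp(4*I*pi/9) + 7*exp(2*I*pi/3)) + (15 + 7*exp(-2*I*pi/3) + 6*exp(-4*I*pi/9) + 9*exp(-2*I*pi/9) + 11*exp(-8*I*pi/9) + 11*exp(8*I*pi/9) + 9*exp(2*I*pi/9) + 6*exp(4*I*pi/9) + 7*exp(2*I*pi/3)) + (3) + (15 + 11*exp(-4*I*pi/9) + 7*exp(-2*I*pi/3) + 6*exp(-2*I*pi/9) + 9*exp(-8*I*pi/9) + 9*exp(8*I*pi/9) + 6*exp(2*I*pi/9) + 7*exp(2*I*pi/3) + 11*exp(4*I*pi/9)) + (15 + 9*exp(-4*I*pi/9) + 11*exp(-2*I*pi/9) + 7*exp(-2*I*pi/3) + 6*exp(-8*I*pi/9) + 6*exp(8*I*pi/9) + 7*exp(2*I*pi/3) + 11*exp(2*I*pi/9) + 9*exp(4*I*pi/9))] = 135/9 = 15.
(Exp terms are combined using exp(i*s)*conj(exp(i*t)) = exp(i*(s-t)), and sums of them are collapsed using the identity that for every m > 1 the m distinct m-th roots of unity sum to 0, e.g. 1 + exp(2*I*pi/3) + exp(-2*I*pi/3) = 0.)
A character is irreducible iff <chi, chi> = 1, so this representation is reducible.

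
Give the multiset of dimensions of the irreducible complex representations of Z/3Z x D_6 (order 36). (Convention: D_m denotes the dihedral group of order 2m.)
Dimensions: 1, 1, 1, 1, 1, 1, 1, 1, 1, 1, 1, 1, 2, 2, 2, 2, 2, 2

Why: There are 18 irreducibles (= number of conjugacy classes). Their dimensions d_i satisfy sum d_i^2 = |G| = 36: 1 + 1 + 1 + 1 + 1 + 1 + 1 + 1 + 1 + 1 + 1 + 1 + 4 + 4 + 4 + 4 + 4 + 4 = 36. (For the product with Z/3Z: each of the 3 1-dim characters of Z/3Z tensors with each irrep of D_6, giving 3 copies of each D_6-dimension.)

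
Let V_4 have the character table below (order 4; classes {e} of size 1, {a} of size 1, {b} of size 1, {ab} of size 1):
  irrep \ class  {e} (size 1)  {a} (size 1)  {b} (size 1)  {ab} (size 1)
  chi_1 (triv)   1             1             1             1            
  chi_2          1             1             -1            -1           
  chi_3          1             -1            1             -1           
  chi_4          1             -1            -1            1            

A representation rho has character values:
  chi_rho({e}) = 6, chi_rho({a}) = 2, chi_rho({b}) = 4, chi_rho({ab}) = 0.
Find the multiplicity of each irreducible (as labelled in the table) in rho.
Multiplicities: chi_1: 3, chi_2: 1, chi_3: 2, chi_4: 0.

Justification: Use <chi_rho, chi> = (1/|G|) sum_C |C| * chi_rho(C) * conj(chi(C)) with |G| = 4 for each irreducible chi in the table:
  <chi_rho, chi_1> = (1/4)[1*(6)*conj(1) + 1*(2)*conj(1) + 1*(4)*conj(1) + 1*(0)*conj(1)]
      = (1/4)[(6) + (2) + (4) + (0)] = 12/4 = 3
  <chi_rho, chi_2> = (1/4)[1*(6)*conj(1) + 1*(2)*conj(1) + 1*(4)*conj(-1) + 1*(0)*conj(-1)]
      = (1/4)[(6) + (2) + (-4) + (0)] = 4/4 = 1
  <chi_rho, chi_3> = (1/4)[1*(6)*conj(1) + 1*(2)*conj(-1) + 1*(4)*conj(1) + 1*(0)*conj(-1)]
      = (1/4)[(6) + (-2) + (4) + (0)] = 8/4 = 2
  <chi_rho, chi_4> = (1/4)[1*(6)*conj(1) + 1*(2)*conj(-1) + 1*(4)*conj(-1) + 1*(0)*conj(1)]
      = (1/4)[(6) + (-2) + (-4) + (0)] = 0/4 = 0
Dimension check: dim(rho) = sum (mult * dim) = 3*1 + 1*1 + 2*1 + 0*1 = 6 = chi_rho(e) = 6.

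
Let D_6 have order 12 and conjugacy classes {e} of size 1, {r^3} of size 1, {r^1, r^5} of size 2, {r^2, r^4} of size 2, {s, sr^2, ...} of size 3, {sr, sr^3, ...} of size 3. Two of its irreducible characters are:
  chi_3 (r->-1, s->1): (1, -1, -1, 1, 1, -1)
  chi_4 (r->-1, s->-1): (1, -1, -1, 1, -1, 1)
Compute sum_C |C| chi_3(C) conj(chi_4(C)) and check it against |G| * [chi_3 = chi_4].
Sum = 0; so <chi_3, chi_4> = 0 (distinct irreducibles are orthogonal).

Working: Compute term by term over conjugacy classes (|C| * chi_3(C) * conj(chi_4(C))):
  1*(1)*conj(1) + 1*(-1)*conj(-1) + 2*(-1)*conj(-1) + 2*(1)*conj(1) + 3*(1)*conj(-1) + 3*(-1)*conj(1)
  = (1) + (1) + (2) + (2) + (-3) + (-3)
  = 0.
Dividing by |G| = 12 gives 0/12 = 0, matching the row-orthogonality relation <chi_3, chi_4> = [chi_3 = chi_4].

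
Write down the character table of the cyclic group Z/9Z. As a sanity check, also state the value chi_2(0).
Character table of Z/9Z (irreps indexed chi_0,...,chi_8 with chi_k(m) = zeta_9^(k*m), zeta_9 = exp(2*pi*i/9)):
  irrep \ class  {0} (size 1)  {1} (size 1)    {2} (size 1)    {3} (size 1)    {4} (size 1)    {5} (size 1)    {6} (size 1)    {7} (size 1)    {8} (size 1)  
  chi_0          1             1               1               1               1               1               1               1               1             
  chi_1          1             exp(2*I*pi/9)   exp(4*I*pi/9)   exp(2*I*pi/3)   exp(8*I*pi/9)   exp(-8*I*pi/9)  exp(-2*I*pi/3)  exp(-4*I*pi/9)  exp(-2*I*pi/9)
  chi_2          1             exp(4*I*pi/9)   exp(8*I*pi/9)   exp(-2*I*pi/3)  exp(-2*I*pi/9)  exp(2*I*pi/9)   exp(2*I*pi/3)   exp(-8*I*pi/9)  exp(-4*I*pi/9)
  chi_3          1             exp(2*I*pi/3)   exp(-2*I*pi/3)  1               exp(2*I*pi/3)   exp(-2*I*pi/3)  1               exp(2*I*pi/3)   exp(-2*I*pi/3)
  chi_4          1             exp(8*I*pi/9)   exp(-2*I*pi/9)  exp(2*I*pi/3)   exp(-4*I*pi/9)  exp(4*I*pi/9)   exp(-2*I*pi/3)  exp(2*I*pi/9)   exp(-8*I*pi/9)
  chi_5          1             exp(-8*I*pi/9)  exp(2*I*pi/9)   exp(-2*I*pi/3)  exp(4*I*pi/9)   exp(-4*I*pi/9)  exp(2*I*pi/3)   exp(-2*I*pi/9)  exp(8*I*pi/9) 
  chi_6          1             exp(-2*I*pi/3)  exp(2*I*pi/3)   1               exp(-2*I*pi/3)  exp(2*I*pi/3)   1               exp(-2*I*pi/3)  exp(2*I*pi/3) 
  chi_7          1             exp(-4*I*pi/9)  exp(-8*I*pi/9)  exp(2*I*pi/3)   exp(2*I*pi/9)   exp(-2*I*pi/9)  exp(-2*I*pi/3)  exp(8*I*pi/9)   exp(4*I*pi/9) 
  chi_8          1             exp(-2*I*pi/9)  exp(-4*I*pi/9)  exp(-2*I*pi/3)  exp(-8*I*pi/9)  exp(8*I*pi/9)   exp(2*I*pi/3)   exp(4*I*pi/9)   exp(2*I*pi/9) 

Spot check: chi_2(0) = zeta_9^(2*0) = zeta_9^0 = 1.

Why: Z/9Z is abelian, so all 9 irreducible complex representations are 1-dimensional. They are given by chi_k(m) = zeta_9^(k*m) for k = 0,...,8. Row orthogonality: sum_m chi_k(m) conj(chi_l(m)) = 9 * [k = l].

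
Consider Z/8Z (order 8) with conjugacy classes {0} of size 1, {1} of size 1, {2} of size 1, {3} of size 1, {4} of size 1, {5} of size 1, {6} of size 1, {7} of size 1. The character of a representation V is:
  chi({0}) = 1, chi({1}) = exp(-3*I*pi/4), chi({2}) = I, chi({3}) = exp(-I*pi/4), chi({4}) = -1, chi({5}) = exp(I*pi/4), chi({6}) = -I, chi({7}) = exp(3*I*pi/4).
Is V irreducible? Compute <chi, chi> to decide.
Irreducible: <chi, chi> = 1.

Details: <chi, chi> = (1/|G|) sum_C |C| * |chi(C)|^2 = (1/8)[1*|1|^2 + 1*|exp(-3*I*pi/4)|^2 + 1*|I|^2 + 1*|exp(-I*pi/4)|^2 + 1*|-1|^2 + 1*|exp(I*pi/4)|^2 + 1*|-I|^2 + 1*|exp(3*I*pi/4)|^2]
  = (1/8)[(1) + (1) + (1) + (1) + (1) + (1) + (1) + (1)] = 8/8 = 1.
(Exp terms are combined using exp(i*s)*conj(exp(i*t)) = exp(i*(s-t)), and sums of them are collapsed using the identity that for every m > 1 the m distinct m-th roots of unity sum to 0, e.g. 1 + exp(2*I*pi/3) + exp(-2*I*pi/3) = 0.)
A character is irreducible iff <chi, chi> = 1, so this representation is irreducible.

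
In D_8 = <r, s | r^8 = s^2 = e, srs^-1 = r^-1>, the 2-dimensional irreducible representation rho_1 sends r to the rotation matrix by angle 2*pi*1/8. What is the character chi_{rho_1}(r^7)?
chi_{rho_1}(r^7) = 2*cos(2*pi*1*7/8) = sqrt(2)

Explanation: rho_1(r^7) is rotation by angle 2*pi*1*7/8, whose trace is 2*cos(2*pi*1*7/8) = sqrt(2).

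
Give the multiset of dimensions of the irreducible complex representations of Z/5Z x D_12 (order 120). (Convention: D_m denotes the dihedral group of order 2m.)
Dimensions: 1, 1, 1, 1, 1, 1, 1, 1, 1, 1, 1, 1, 1, 1, 1, 1, 1, 1, 1, 1, 2, 2, 2, 2, 2, 2, 2, 2, 2, 2, 2, 2, 2, 2, 2, 2, 2, 2, 2, 2, 2, 2, 2, 2, 2

Details: There are 45 irreducibles (= number of conjugacy classes). Their dimensions d_i satisfy sum d_i^2 = |G| = 120: 1 + 1 + 1 + 1 + 1 + 1 + 1 + 1 + 1 + 1 + 1 + 1 + 1 + 1 + 1 + 1 + 1 + 1 + 1 + 1 + 4 + 4 + 4 + 4 + 4 + 4 + 4 + 4 + 4 + 4 + 4 + 4 + 4 + 4 + 4 + 4 + 4 + 4 + 4 + 4 + 4 + 4 + 4 + 4 + 4 = 120. (For the product with Z/5Z: each of the 5 1-dim characters of Z/5Z tensors with each irrep of D_12, giving 5 copies of each D_12-dimension.)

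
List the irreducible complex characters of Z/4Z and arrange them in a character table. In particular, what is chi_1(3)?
Character table of Z/4Z (irreps indexed chi_0,...,chi_3 with chi_k(m) = zeta_4^(k*m), zeta_4 = exp(2*pi*i/4)):
  irrep \ class  {0} (size 1)  {1} (size 1)  {2} (size 1)  {3} (size 1)
  chi_0          1             1             1             1           
  chi_1          1             I             -1            -I          
  chi_2          1             -1            1             -1          
  chi_3          1             -I            -1            I           

Spot check: chi_1(3) = zeta_4^(1*3) = zeta_4^3 = -I.

Justification: Z/4Z is abelian, so all 4 irreducible complex representations are 1-dimensional. They are given by chi_k(m) = zeta_4^(k*m) for k = 0,...,3. Row orthogonality: sum_m chi_k(m) conj(chi_l(m)) = 4 * [k = l].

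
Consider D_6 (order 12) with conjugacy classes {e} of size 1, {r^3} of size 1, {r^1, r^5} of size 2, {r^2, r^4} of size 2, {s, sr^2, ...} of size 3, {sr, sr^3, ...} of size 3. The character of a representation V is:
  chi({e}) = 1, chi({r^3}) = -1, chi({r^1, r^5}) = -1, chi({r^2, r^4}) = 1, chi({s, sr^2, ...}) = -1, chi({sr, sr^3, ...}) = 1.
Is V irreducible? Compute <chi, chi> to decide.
Irreducible: <chi, chi> = 1.

Proof sketch: <chi, chi> = (1/|G|) sum_C |C| * |chi(C)|^2 = (1/12)[1*|1|^2 + 1*|-1|^2 + 2*|-1|^2 + 2*|1|^2 + 3*|-1|^2 + 3*|1|^2]
  = (1/12)[(1) + (1) + (2) + (2) + (3) + (3)] = 12/12 = 1.
A character is irreducible iff <chi, chi> = 1, so this representation is irreducible.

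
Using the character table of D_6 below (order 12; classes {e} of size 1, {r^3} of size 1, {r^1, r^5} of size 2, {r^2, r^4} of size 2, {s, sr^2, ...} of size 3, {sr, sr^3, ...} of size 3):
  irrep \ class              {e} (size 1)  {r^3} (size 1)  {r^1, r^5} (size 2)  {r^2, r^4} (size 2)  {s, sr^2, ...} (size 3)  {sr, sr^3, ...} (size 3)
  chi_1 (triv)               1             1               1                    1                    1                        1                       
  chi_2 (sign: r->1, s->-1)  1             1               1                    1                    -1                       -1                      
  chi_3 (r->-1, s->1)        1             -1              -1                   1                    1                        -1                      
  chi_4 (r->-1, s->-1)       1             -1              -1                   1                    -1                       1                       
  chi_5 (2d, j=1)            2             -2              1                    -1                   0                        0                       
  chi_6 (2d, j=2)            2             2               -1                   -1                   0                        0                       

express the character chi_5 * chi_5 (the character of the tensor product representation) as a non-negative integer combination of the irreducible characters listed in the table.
chi_5 tensor chi_5 = chi_1 + chi_2 + chi_6 (all other irreducibles have multiplicity 0).

The character of a tensor product is the pointwise product (chi_5 * chi_5)(C) = chi_5(C) * chi_5(C):
  {e}: (2)*(2), {r^3}: (-2)*(-2), {r^1, r^5}: (1)*(1), {r^2, r^4}: (-1)*(-1), {s, sr^2, ...}: (0)*(0), {sr, sr^3, ...}: (0)*(0)
so (chi_5 * chi_5) takes values
  {e} -> 4, {r^3} -> 4, {r^1, r^5} -> 1, {r^2, r^4} -> 1, {s, sr^2, ...} -> 0, {sr, sr^3, ...} -> 0.
Now take the inner product of this character with each irreducible chi from the table, <chi_5*chi_5, chi> = (1/12) sum_C |C| (chi_5*chi_5)(C) conj(chi(C)):
  <chi_5*chi_5, chi_1> = (1/12)[1*(4)*conj(1) + 1*(4)*conj(1) + 2*(1)*conj(1) + 2*(1)*conj(1) + 3*(0)*conj(1) + 3*(0)*conj(1)]
      = (1/12)[(4) + (4) + (2) + (2) + (0) + (0)] = 12/12 = 1
  <chi_5*chi_5, chi_2> = (1/12)[1*(4)*conj(1) + 1*(4)*conj(1) + 2*(1)*conj(1) + 2*(1)*conj(1) + 3*(0)*conj(-1) + 3*(0)*conj(-1)]
      = (1/12)[(4) + (4) + (2) + (2) + (0) + (0)] = 12/12 = 1
  <chi_5*chi_5, chi_3> = (1/12)[1*(4)*conj(1) + 1*(4)*conj(-1) + 2*(1)*conj(-1) + 2*(1)*conj(1) + 3*(0)*conj(1) + 3*(0)*conj(-1)]
      = (1/12)[(4) + (-4) + (-2) + (2) + (0) + (0)] = 0/12 = 0
  <chi_5*chi_5, chi_4> = (1/12)[1*(4)*conj(1) + 1*(4)*conj(-1) + 2*(1)*conj(-1) + 2*(1)*conj(1) + 3*(0)*conj(-1) + 3*(0)*conj(1)]
      = (1/12)[(4) + (-4) + (-2) + (2) + (0) + (0)] = 0/12 = 0
  <chi_5*chi_5, chi_5> = (1/12)[1*(4)*conj(2) + 1*(4)*conj(-2) + 2*(1)*conj(1) + 2*(1)*conj(-1) + 3*(0)*conj(0) + 3*(0)*conj(0)]
      = (1/12)[(8) + (-8) + (2) + (-2) + (0) + (0)] = 0/12 = 0
  <chi_5*chi_5, chi_6> = (1/12)[1*(4)*conj(2) + 1*(4)*conj(2) + 2*(1)*conj(-1) + 2*(1)*conj(-1) + 3*(0)*conj(0) + 3*(0)*conj(0)]
      = (1/12)[(8) + (8) + (-2) + (-2) + (0) + (0)] = 12/12 = 1
Hence the multiplicities are chi_1: 1, chi_2: 1, chi_6: 1. Dimension check: dim(chi_5)*dim(chi_5) = 2*2 = 4 and sum (mult * dim) = 1*1 + 1*1 + 1*2 = 4.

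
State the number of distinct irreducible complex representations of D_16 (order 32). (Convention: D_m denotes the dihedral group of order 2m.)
11

Proof sketch: The number of irreducible complex representations of a finite group equals its number of conjugacy classes. D_16 has 11 conjugacy classes (n/2 + 3 for n even), so D_16 (order 32) has exactly 11 irreducible complex representations.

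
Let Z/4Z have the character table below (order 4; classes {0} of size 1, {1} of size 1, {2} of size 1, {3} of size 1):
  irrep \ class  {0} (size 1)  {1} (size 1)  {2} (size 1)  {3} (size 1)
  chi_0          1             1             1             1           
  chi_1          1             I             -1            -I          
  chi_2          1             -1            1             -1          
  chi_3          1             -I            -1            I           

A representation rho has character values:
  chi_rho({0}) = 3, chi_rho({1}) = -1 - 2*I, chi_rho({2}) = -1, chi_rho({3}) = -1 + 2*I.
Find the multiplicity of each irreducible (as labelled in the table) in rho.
Multiplicities: chi_0: 0, chi_1: 0, chi_2: 1, chi_3: 2.

Reasoning: Use <chi_rho, chi> = (1/|G|) sum_C |C| * chi_rho(C) * conj(chi(C)) with |G| = 4 for each irreducible chi in the table:
  <chi_rho, chi_0> = (1/4)[1*(3)*conj(1) + 1*(-1 - 2*I)*conj(1) + 1*(-1)*conj(1) + 1*(-1 + 2*I)*conj(1)]
      = (1/4)[(3) + (-1 - 2*I) + (-1) + (-1 + 2*I)] = 0/4 = 0
  <chi_rho, chi_1> = (1/4)[1*(3)*conj(1) + 1*(-1 - 2*I)*conj(I) + 1*(-1)*conj(-1) + 1*(-1 + 2*I)*conj(-I)]
      = (1/4)[(3) + (-2 + I) + (1) + (-2 - I)] = 0/4 = 0
  <chi_rho, chi_2> = (1/4)[1*(3)*conj(1) + 1*(-1 - 2*I)*conj(-1) + 1*(-1)*conj(1) + 1*(-1 + 2*I)*conj(-1)]
      = (1/4)[(3) + (1 + 2*I) + (-1) + (1 - 2*I)] = 4/4 = 1
  <chi_rho, chi_3> = (1/4)[1*(3)*conj(1) + 1*(-1 - 2*I)*conj(-I) + 1*(-1)*conj(-1) + 1*(-1 + 2*I)*conj(I)]
      = (1/4)[(3) + (2 - I) + (1) + (2 + I)] = 8/4 = 2
(Exp terms are combined using exp(i*s)*conj(exp(i*t)) = exp(i*(s-t)), and sums of them are collapsed using the identity that for every m > 1 the m distinct m-th roots of unity sum to 0, e.g. 1 + exp(2*I*pi/3) + exp(-2*I*pi/3) = 0.)
Dimension check: dim(rho) = sum (mult * dim) = 0*1 + 0*1 + 1*1 + 2*1 = 3 = chi_rho(e) = 3.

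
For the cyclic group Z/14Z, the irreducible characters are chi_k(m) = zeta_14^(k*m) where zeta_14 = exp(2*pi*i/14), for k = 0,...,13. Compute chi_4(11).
chi_4(11) = zeta_14^44 = exp(2*I*pi/7)

Why: chi_4(11) = zeta_14^(4*11) = zeta_14^44. Since zeta_14^14 = 1, this equals zeta_14^2 = exp(2*pi*i*2/14) = exp(2*I*pi/7).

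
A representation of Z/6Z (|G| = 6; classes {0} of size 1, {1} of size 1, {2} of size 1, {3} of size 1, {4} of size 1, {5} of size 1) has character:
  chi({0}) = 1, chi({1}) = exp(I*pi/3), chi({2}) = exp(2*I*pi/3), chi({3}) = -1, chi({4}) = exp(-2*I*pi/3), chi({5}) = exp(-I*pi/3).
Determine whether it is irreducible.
Irreducible: <chi, chi> = 1.

Justification: <chi, chi> = (1/|G|) sum_C |C| * |chi(C)|^2 = (1/6)[1*|1|^2 + 1*|exp(I*pi/3)|^2 + 1*|exp(2*I*pi/3)|^2 + 1*|-1|^2 + 1*|exp(-2*I*pi/3)|^2 + 1*|exp(-I*pi/3)|^2]
  = (1/6)[(1) + (1) + (1) + (1) + (1) + (1)] = 6/6 = 1.
(Exp terms are combined using exp(i*s)*conj(exp(i*t)) = exp(i*(s-t)), and sums of them are collapsed using the identity that for every m > 1 the m distinct m-th roots of unity sum to 0, e.g. 1 + exp(2*I*pi/3) + exp(-2*I*pi/3) = 0.)
A character is irreducible iff <chi, chi> = 1, so this representation is irreducible.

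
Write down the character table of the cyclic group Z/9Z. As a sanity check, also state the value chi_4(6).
Character table of Z/9Z (irreps indexed chi_0,...,chi_8 with chi_k(m) = zeta_9^(k*m), zeta_9 = exp(2*pi*i/9)):
  irrep \ class  {0} (size 1)  {1} (size 1)    {2} (size 1)    {3} (size 1)    {4} (size 1)    {5} (size 1)    {6} (size 1)    {7} (size 1)    {8} (size 1)  
  chi_0          1             1               1               1               1               1               1               1               1             
  chi_1          1             exp(2*I*pi/9)   exp(4*I*pi/9)   exp(2*I*pi/3)   exp(8*I*pi/9)   exp(-8*I*pi/9)  exp(-2*I*pi/3)  exp(-4*I*pi/9)  exp(-2*I*pi/9)
  chi_2          1             exp(4*I*pi/9)   exp(8*I*pi/9)   exp(-2*I*pi/3)  exp(-2*I*pi/9)  exp(2*I*pi/9)   exp(2*I*pi/3)   exp(-8*I*pi/9)  exp(-4*I*pi/9)
  chi_3          1             exp(2*I*pi/3)   exp(-2*I*pi/3)  1               exp(2*I*pi/3)   exp(-2*I*pi/3)  1               exp(2*I*pi/3)   exp(-2*I*pi/3)
  chi_4          1             exp(8*I*pi/9)   exp(-2*I*pi/9)  exp(2*I*pi/3)   exp(-4*I*pi/9)  exp(4*I*pi/9)   exp(-2*I*pi/3)  exp(2*I*pi/9)   exp(-8*I*pi/9)
  chi_5          1             exp(-8*I*pi/9)  exp(2*I*pi/9)   exp(-2*I*pi/3)  exp(4*I*pi/9)   exp(-4*I*pi/9)  exp(2*I*pi/3)   exp(-2*I*pi/9)  exp(8*I*pi/9) 
  chi_6          1             exp(-2*I*pi/3)  exp(2*I*pi/3)   1               exp(-2*I*pi/3)  exp(2*I*pi/3)   1               exp(-2*I*pi/3)  exp(2*I*pi/3) 
  chi_7          1             exp(-4*I*pi/9)  exp(-8*I*pi/9)  exp(2*I*pi/3)   exp(2*I*pi/9)   exp(-2*I*pi/9)  exp(-2*I*pi/3)  exp(8*I*pi/9)   exp(4*I*pi/9) 
  chi_8          1             exp(-2*I*pi/9)  exp(-4*I*pi/9)  exp(-2*I*pi/3)  exp(-8*I*pi/9)  exp(8*I*pi/9)   exp(2*I*pi/3)   exp(4*I*pi/9)   exp(2*I*pi/9) 

Spot check: chi_4(6) = zeta_9^(4*6) = zeta_9^24 = exp(-2*I*pi/3).

Justification: Z/9Z is abelian, so all 9 irreducible complex representations are 1-dimensional. They are given by chi_k(m) = zeta_9^(k*m) for k = 0,...,8. Row orthogonality: sum_m chi_k(m) conj(chi_l(m)) = 9 * [k = l].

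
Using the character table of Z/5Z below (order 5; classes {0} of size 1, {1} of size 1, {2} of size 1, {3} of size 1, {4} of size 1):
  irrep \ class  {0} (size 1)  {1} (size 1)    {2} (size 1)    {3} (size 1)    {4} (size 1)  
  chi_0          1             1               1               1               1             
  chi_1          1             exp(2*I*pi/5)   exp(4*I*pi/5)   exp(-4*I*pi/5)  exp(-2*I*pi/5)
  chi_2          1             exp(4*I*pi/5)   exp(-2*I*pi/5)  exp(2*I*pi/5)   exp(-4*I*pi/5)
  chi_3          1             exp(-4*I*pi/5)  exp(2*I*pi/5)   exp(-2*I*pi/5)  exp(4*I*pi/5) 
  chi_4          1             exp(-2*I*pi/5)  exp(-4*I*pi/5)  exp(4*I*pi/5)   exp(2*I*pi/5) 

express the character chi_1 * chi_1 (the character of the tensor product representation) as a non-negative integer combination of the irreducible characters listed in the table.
chi_1 tensor chi_1 = chi_2 (all other irreducibles have multiplicity 0).

Argument: The character of a tensor product is the pointwise product (chi_1 * chi_1)(C) = chi_1(C) * chi_1(C):
  {0}: (1)*(1), {1}: (exp(2*I*pi/5))*(exp(2*I*pi/5)), {2}: (exp(4*I*pi/5))*(exp(4*I*pi/5)), {3}: (exp(-4*I*pi/5))*(exp(-4*I*pi/5)), {4}: (exp(-2*I*pi/5))*(exp(-2*I*pi/5))
so (chi_1 * chi_1) takes values
  {0} -> 1, {1} -> exp(4*I*pi/5), {2} -> exp(-2*I*pi/5), {3} -> exp(2*I*pi/5), {4} -> exp(-4*I*pi/5).
Now take the inner product of this character with each irreducible chi from the table, <chi_1*chi_1, chi> = (1/5) sum_C |C| (chi_1*chi_1)(C) conj(chi(C)):
  <chi_1*chi_1, chi_0> = (1/5)[1*(1)*conj(1) + 1*(exp(4*I*pi/5))*conj(1) + 1*(exp(-2*I*pi/5))*conj(1) + 1*(exp(2*I*pi/5))*conj(1) + 1*(exp(-4*I*pi/5))*conj(1)]
      = (1/5)[(1) + (exp(4*I*pi/5)) + (exp(-2*I*pi/5)) + (exp(2*I*pi/5)) + (exp(-4*I*pi/5))] = 0/5 = 0
  <chi_1*chi_1, chi_1> = (1/5)[1*(1)*conj(1) + 1*(exp(4*I*pi/5))*conj(exp(2*I*pi/5)) + 1*(exp(-2*I*pi/5))*conj(exp(4*I*pi/5)) + 1*(exp(2*I*pi/5))*conj(exp(-4*I*pi/5)) + 1*(exp(-4*I*pi/5))*conj(exp(-2*I*pi/5))]
      = (1/5)[(1) + (exp(2*I*pi/5)) + (exp(4*I*pi/5)) + (exp(-4*I*pi/5)) + (exp(-2*I*pi/5))] = 0/5 = 0
  <chi_1*chi_1, chi_2> = (1/5)[1*(1)*conj(1) + 1*(exp(4*I*pi/5))*conj(exp(4*I*pi/5)) + 1*(exp(-2*I*pi/5))*conj(exp(-2*I*pi/5)) + 1*(exp(2*I*pi/5))*conj(exp(2*I*pi/5)) + 1*(exp(-4*I*pi/5))*conj(exp(-4*I*pi/5))]
      = (1/5)[(1) + (1) + (1) + (1) + (1)] = 5/5 = 1
  <chi_1*chi_1, chi_3> = (1/5)[1*(1)*conj(1) + 1*(exp(4*I*pi/5))*conj(exp(-4*I*pi/5)) + 1*(exp(-2*I*pi/5))*conj(exp(2*I*pi/5)) + 1*(exp(2*I*pi/5))*conj(exp(-2*I*pi/5)) + 1*(exp(-4*I*pi/5))*conj(exp(4*I*pi/5))]
      = (1/5)[(1) + (exp(-2*I*pi/5)) + (exp(-4*I*pi/5)) + (exp(4*I*pi/5)) + (exp(2*I*pi/5))] = 0/5 = 0
  <chi_1*chi_1, chi_4> = (1/5)[1*(1)*conj(1) + 1*(exp(4*I*pi/5))*conj(exp(-2*I*pi/5)) + 1*(exp(-2*I*pi/5))*conj(exp(-4*I*pi/5)) + 1*(exp(2*I*pi/5))*conj(exp(4*I*pi/5)) + 1*(exp(-4*I*pi/5))*conj(exp(2*I*pi/5))]
      = (1/5)[(1) + (exp(-4*I*pi/5)) + (exp(2*I*pi/5)) + (exp(-2*I*pi/5)) + (exp(4*I*pi/5))] = 0/5 = 0
(Exp terms are combined using exp(i*s)*conj(exp(i*t)) = exp(i*(s-t)), and sums of them are collapsed using the identity that for every m > 1 the m distinct m-th roots of unity sum to 0, e.g. 1 + exp(2*I*pi/3) + exp(-2*I*pi/3) = 0.)
Hence the multiplicities are chi_2: 1. Dimension check: dim(chi_1)*dim(chi_1) = 1*1 = 1 and sum (mult * dim) = 1*1 = 1.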